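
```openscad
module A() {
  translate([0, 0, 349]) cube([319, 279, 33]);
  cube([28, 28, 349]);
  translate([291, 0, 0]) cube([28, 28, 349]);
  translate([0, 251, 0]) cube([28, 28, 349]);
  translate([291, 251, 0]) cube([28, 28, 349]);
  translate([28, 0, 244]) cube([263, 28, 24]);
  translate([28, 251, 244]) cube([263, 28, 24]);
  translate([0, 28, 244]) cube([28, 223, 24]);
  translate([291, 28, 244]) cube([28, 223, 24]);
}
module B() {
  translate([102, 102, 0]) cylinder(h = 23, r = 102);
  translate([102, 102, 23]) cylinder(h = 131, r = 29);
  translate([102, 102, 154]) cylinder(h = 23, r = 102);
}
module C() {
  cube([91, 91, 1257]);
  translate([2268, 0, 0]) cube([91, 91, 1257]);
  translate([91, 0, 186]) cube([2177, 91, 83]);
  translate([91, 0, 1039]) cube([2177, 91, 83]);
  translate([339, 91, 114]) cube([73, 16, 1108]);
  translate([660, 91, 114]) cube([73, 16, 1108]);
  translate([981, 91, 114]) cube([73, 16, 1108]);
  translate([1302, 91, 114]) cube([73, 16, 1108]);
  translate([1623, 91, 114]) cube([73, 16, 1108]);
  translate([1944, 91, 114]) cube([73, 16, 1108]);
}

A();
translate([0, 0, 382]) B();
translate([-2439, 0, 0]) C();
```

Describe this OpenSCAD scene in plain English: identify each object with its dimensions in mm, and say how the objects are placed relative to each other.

A is a simple wooden stool: a rectangular seat 319 mm (x) by 279 mm (y), 33 mm thick, top face at z = 382 mm, on four square legs, each 28×28 mm in cross-section. The legs rest on z = 0, each flush with a corner of the seat. Four stretchers, 28 mm wide and 24 mm tall, connect adjacent legs with their undersides at z = 244 mm, each running between the inner faces of the legs it joins and aligned with the legs' outer faces on the other axis.

B is a spool: two coaxial disc flanges of radius 102 mm and thickness 23 mm, joined by a core cylinder of radius 29 mm and height 131 mm. The lower flange rests on z = 0 and the three cylinders share a vertical axis.

C is a fence section. Two 91×91 mm posts, 1257 mm tall, stand on the floor with a clear span of 2177 mm between their inner faces. Two horizontal rails of 91×83 mm section span the gap between the posts with their undersides at z = 186 mm and z = 1039 mm, flush with the posts' −y face. 6 pickets, each 73 mm wide, 16 mm thick and 1108 mm tall, are fixed to the +y face of the rails with their bottoms at z = 114 mm, evenly spaced across the span with equal gaps (rounded down to the nearest mm) at the −x end and between each pair — any rounding remainder accumulates at the +x end.

The spool is on top of the stool. The fence section is on the floor beside the stool on its −x side.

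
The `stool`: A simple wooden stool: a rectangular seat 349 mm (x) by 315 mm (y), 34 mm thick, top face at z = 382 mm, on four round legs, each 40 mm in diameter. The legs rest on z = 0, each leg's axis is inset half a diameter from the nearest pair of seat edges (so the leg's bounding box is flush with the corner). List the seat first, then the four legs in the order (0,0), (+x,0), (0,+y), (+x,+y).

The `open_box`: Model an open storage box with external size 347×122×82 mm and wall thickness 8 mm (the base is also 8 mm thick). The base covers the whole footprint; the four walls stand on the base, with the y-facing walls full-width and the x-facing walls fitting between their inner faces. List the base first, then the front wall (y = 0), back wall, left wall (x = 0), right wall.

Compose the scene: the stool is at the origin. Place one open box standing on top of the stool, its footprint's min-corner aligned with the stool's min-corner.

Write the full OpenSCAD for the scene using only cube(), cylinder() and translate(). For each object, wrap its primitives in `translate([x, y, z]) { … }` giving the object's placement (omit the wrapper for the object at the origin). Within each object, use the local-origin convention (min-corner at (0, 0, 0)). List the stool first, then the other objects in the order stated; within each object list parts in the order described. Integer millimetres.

translate([0, 0, 348]) cube([349, 315, 34]);
translate([20, 20, 0]) cylinder(h = 348, r = 20);
translate([329, 20, 0]) cylinder(h = 348, r = 20);
translate([20, 295, 0]) cylinder(h = 348, r = 20);
translate([329, 295, 0]) cylinder(h = 348, r = 20);
translate([0, 0, 382]) {
  cube([347, 122, 8]);
  translate([0, 0, 8]) cube([347, 8, 74]);
  translate([0, 114, 8]) cube([347, 8, 74]);
  translate([0, 8, 8]) cube([8, 106, 74]);
  translate([339, 8, 8]) cube([8, 106, 74]);
}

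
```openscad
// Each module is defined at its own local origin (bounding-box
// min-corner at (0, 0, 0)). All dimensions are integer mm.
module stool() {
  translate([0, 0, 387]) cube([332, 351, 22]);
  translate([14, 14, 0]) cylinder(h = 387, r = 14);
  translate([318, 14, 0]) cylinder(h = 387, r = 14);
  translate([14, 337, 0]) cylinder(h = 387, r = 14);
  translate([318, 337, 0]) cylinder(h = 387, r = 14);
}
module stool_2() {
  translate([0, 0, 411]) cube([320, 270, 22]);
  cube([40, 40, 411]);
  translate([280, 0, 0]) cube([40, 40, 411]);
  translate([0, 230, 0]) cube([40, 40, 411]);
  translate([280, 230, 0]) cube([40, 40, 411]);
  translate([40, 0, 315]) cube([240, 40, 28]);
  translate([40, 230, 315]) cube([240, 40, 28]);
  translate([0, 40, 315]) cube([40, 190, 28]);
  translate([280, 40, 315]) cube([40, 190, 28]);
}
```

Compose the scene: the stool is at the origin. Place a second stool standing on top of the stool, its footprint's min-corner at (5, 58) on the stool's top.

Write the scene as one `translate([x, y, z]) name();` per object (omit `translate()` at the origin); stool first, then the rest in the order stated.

stool();
translate([5, 58, 409]) stool_2();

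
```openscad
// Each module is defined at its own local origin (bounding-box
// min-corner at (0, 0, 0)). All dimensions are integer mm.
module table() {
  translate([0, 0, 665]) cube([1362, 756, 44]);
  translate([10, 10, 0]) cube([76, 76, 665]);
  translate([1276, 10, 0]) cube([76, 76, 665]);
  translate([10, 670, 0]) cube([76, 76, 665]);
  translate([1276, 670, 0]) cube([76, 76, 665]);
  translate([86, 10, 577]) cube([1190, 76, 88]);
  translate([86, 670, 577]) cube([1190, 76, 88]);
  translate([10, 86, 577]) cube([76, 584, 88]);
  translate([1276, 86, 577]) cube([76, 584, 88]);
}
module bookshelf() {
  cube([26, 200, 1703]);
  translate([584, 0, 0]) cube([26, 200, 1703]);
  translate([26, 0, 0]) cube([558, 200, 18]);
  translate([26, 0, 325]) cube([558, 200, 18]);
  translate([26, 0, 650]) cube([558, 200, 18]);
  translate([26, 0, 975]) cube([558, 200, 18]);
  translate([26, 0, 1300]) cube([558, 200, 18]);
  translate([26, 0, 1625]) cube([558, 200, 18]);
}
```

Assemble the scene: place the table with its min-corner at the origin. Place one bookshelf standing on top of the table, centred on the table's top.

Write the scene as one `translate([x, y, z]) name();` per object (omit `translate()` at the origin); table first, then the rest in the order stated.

table();
translate([376, 278, 709]) bookshelf();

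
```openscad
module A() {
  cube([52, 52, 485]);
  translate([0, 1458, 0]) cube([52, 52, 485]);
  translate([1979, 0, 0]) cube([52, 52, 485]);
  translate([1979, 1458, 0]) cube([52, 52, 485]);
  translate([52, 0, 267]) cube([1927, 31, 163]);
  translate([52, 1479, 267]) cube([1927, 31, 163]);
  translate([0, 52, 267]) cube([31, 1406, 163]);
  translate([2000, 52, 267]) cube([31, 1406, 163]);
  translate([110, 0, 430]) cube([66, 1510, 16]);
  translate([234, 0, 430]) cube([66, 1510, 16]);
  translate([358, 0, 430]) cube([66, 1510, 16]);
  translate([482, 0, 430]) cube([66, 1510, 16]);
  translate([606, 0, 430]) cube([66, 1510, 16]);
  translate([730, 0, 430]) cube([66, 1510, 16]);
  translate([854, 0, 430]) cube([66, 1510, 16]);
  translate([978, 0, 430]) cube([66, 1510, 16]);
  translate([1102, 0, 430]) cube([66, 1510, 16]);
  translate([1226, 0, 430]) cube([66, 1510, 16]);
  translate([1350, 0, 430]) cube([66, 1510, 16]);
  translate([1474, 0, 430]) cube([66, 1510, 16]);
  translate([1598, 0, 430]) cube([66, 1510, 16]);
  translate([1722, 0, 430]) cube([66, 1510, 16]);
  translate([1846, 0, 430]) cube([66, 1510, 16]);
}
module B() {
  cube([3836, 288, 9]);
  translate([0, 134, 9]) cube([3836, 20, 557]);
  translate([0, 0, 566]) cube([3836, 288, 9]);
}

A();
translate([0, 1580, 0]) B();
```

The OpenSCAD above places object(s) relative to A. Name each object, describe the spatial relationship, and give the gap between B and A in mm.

A is a bed frame. B is an I-beam. The I-beam is on the floor beside the bed frame on its +y side. The gap between the I-beam and the bed frame is 70 mm.

The I-beam's nearest face is 70 mm from the bed frame's +y face.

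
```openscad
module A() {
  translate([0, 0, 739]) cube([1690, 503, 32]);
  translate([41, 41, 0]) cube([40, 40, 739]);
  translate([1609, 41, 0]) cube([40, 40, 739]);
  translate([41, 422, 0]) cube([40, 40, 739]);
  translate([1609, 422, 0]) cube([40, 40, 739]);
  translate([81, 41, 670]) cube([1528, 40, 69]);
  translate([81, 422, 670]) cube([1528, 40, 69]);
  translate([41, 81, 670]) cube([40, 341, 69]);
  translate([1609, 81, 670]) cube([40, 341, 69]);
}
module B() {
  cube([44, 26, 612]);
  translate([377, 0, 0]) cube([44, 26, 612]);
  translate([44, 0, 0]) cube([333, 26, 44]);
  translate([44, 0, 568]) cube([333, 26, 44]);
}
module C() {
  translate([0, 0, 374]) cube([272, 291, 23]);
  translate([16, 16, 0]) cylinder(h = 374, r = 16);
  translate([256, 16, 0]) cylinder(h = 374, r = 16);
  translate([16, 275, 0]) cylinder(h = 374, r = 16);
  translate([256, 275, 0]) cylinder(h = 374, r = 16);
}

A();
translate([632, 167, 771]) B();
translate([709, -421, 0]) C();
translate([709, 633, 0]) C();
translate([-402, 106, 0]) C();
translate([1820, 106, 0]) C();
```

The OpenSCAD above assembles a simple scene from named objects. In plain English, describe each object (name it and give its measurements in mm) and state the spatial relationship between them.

A is a table: top 1690 mm (x) × 503 mm (y), 32 mm thick, upper face at z = 771 mm, on four 40×40 mm square legs, each inset 41 mm from the nearest pair of top edges, running from z = 0 to the bottom of the top. Four apron rails, 40 mm thick and 69 mm tall, run between adjacent legs with their top edges flush with the underside of the top and their outer faces flush with the legs' outer faces.

B is a rectangular picture frame lying in the x–z plane (depth along y). The opening is 333 mm wide (x) by 524 mm tall (z), surrounded by a border 44 mm wide on all four sides. The frame is 26 mm deep and is made of two full-height vertical stiles with two horizontal rails fitted between them.

C is a four-legged stool. The seat is 272×291 mm, 23 mm thick, top at z = 397 mm. It stands on four round legs, each 32 mm in diameter, from z = 0 to the seat underside, each leg's axis is inset half a diameter from the nearest pair of seat edges (so the leg's bounding box is flush with the corner).

The picture frame is on top of the table. Four stools sit around the table at the −y, +y, −x, +x sides.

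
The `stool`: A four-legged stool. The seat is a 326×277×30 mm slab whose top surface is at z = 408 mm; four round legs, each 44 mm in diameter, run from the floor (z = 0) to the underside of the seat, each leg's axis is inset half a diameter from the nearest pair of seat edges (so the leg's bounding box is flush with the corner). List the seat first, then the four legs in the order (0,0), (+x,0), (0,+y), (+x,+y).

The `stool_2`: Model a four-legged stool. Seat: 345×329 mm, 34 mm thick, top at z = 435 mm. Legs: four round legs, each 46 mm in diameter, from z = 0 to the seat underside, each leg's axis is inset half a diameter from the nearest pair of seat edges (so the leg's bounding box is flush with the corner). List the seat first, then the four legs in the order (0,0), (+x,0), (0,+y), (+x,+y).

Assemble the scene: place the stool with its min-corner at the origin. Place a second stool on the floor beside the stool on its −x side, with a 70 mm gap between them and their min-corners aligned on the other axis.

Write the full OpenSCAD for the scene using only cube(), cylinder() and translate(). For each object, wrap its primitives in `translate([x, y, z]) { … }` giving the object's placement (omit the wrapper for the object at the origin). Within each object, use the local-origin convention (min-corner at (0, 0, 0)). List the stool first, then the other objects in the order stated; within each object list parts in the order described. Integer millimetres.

translate([0, 0, 378]) cube([326, 277, 30]);
translate([22, 22, 0]) cylinder(h = 378, r = 22);
translate([304, 22, 0]) cylinder(h = 378, r = 22);
translate([22, 255, 0]) cylinder(h = 378, r = 22);
translate([304, 255, 0]) cylinder(h = 378, r = 22);
translate([-415, 0, 0]) {
  translate([0, 0, 401]) cube([345, 329, 34]);
  translate([23, 23, 0]) cylinder(h = 401, r = 23);
  translate([322, 23, 0]) cylinder(h = 401, r = 23);
  translate([23, 306, 0]) cylinder(h = 401, r = 23);
  translate([322, 306, 0]) cylinder(h = 401, r = 23);
}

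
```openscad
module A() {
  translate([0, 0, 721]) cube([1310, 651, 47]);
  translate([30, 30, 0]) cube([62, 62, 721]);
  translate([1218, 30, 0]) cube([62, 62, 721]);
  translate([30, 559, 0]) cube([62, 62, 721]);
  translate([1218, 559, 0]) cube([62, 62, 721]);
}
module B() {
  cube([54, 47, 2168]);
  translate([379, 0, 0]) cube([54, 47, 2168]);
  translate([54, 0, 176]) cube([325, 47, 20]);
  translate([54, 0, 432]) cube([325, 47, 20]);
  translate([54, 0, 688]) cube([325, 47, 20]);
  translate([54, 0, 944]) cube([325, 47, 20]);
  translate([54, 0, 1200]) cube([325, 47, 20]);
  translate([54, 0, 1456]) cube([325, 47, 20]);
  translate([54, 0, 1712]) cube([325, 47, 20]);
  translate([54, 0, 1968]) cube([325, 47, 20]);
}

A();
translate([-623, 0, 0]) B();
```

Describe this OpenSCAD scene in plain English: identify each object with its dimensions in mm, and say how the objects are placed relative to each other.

A is a table: top 1310 mm (x) × 651 mm (y), 47 mm thick, upper face at z = 768 mm, on four 62×62 mm square legs, each inset 30 mm from the nearest pair of top edges, running from z = 0 to the bottom of the top.

B is a wooden ladder with two side rails of 54×47 mm section and 2168 mm height, set 433 mm apart overall. Between them run 8 rectangular rungs (47 mm deep, 20 mm thick), front faces flush with the rails' −y face. The bottom of the first rung is 176 mm above the floor and each subsequent rung is 256 mm higher than the one below.

The ladder is on the floor beside the table on its −x side.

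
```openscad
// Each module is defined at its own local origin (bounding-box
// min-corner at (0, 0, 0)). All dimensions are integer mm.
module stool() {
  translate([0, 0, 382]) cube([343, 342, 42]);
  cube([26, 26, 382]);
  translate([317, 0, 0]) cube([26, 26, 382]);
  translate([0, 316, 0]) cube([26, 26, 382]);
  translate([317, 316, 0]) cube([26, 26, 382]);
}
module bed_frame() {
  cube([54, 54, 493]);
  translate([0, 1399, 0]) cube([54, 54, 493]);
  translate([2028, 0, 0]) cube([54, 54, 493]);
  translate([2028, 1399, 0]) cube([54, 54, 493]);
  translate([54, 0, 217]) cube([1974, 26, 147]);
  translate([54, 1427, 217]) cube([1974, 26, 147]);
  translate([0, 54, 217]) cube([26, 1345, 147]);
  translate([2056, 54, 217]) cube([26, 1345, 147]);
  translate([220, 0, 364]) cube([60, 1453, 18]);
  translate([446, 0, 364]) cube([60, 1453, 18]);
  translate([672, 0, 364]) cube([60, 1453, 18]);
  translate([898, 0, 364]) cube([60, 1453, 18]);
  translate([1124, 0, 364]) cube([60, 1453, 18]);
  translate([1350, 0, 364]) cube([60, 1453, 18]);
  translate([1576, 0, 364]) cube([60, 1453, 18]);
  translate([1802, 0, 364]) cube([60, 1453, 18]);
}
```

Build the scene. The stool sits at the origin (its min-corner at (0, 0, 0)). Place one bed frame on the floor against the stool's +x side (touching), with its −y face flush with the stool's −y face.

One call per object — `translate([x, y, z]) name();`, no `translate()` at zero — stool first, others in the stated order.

stool();
translate([343, 0, 0]) bed_frame();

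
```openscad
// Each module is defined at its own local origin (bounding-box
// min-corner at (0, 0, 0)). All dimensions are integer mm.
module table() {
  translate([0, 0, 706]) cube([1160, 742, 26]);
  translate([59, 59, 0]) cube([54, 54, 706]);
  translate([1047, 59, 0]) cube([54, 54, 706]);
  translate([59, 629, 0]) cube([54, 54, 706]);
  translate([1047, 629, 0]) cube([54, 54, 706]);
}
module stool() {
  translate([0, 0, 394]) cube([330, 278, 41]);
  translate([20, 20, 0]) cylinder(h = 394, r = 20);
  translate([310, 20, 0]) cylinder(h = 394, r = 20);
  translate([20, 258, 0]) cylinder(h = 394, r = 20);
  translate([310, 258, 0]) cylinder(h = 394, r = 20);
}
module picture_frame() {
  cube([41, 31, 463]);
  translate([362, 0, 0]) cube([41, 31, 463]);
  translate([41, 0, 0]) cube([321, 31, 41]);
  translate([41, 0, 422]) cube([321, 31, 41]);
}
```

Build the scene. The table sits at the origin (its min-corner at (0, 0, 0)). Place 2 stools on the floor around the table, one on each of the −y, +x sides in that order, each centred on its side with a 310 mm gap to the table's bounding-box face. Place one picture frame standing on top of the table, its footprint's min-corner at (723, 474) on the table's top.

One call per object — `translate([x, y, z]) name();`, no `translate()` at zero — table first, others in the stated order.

table();
translate([415, -588, 0]) stool();
translate([1470, 232, 0]) stool();
translate([723, 474, 732]) picture_frame();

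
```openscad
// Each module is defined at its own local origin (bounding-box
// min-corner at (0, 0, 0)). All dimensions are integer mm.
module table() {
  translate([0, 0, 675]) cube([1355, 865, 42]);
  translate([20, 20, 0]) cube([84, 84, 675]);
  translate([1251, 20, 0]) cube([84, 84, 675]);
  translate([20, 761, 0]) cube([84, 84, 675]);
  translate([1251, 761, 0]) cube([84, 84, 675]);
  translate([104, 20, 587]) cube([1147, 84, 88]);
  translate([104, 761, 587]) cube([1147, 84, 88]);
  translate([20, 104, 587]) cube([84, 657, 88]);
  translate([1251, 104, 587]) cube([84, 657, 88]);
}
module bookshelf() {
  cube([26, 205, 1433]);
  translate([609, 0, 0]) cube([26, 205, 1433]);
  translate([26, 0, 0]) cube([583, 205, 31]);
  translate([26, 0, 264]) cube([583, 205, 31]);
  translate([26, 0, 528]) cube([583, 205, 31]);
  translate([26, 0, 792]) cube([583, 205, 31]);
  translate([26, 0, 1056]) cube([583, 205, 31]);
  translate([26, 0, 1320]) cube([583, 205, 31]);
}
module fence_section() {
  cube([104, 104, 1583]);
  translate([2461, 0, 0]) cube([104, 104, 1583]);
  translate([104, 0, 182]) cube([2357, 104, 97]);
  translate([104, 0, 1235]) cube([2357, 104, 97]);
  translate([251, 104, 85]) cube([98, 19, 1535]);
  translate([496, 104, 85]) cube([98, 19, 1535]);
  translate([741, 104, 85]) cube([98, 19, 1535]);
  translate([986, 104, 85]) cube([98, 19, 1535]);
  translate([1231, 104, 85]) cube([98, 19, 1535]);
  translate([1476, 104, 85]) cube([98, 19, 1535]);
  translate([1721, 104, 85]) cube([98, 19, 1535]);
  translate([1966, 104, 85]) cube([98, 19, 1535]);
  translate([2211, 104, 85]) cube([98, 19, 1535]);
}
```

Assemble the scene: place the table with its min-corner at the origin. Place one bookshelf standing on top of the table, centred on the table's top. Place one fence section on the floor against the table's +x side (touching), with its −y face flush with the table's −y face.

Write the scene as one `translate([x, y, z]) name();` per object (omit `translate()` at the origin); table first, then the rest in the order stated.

table();
translate([360, 330, 717]) bookshelf();
translate([1355, 0, 0]) fence_section();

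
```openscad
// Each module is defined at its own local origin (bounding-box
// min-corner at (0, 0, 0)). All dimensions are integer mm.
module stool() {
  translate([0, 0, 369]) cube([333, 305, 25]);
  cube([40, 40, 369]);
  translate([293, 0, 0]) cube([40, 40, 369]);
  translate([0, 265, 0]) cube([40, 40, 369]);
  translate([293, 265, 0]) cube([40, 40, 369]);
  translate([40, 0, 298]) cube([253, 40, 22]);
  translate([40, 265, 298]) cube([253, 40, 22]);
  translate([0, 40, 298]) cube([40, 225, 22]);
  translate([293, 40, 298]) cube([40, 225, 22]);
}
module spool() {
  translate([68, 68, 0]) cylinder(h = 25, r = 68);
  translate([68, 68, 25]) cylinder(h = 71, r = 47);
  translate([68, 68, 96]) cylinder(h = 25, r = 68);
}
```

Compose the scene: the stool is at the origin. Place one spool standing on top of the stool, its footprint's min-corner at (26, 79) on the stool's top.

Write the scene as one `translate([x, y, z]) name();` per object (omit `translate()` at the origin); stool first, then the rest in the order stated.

stool();
translate([26, 79, 394]) spool();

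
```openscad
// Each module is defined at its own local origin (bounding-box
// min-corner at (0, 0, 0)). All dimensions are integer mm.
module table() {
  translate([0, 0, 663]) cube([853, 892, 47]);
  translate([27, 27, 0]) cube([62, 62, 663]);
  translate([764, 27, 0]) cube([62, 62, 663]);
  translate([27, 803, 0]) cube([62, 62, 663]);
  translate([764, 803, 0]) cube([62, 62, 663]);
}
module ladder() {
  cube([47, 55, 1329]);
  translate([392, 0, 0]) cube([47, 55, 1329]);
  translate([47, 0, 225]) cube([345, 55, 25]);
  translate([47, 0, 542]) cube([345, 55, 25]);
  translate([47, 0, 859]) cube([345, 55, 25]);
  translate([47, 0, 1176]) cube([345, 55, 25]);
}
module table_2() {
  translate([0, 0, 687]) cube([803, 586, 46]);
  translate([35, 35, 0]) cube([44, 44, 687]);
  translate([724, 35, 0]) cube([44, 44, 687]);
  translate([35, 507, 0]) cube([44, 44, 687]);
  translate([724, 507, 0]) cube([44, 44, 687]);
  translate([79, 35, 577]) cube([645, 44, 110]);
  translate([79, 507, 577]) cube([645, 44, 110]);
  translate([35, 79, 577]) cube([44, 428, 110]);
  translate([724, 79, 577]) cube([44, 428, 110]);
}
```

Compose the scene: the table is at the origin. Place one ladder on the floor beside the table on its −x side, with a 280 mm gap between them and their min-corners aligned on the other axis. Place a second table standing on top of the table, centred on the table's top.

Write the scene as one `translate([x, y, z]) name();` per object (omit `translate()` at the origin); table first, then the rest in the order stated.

table();
translate([-719, 0, 0]) ladder();
translate([25, 153, 710]) table_2();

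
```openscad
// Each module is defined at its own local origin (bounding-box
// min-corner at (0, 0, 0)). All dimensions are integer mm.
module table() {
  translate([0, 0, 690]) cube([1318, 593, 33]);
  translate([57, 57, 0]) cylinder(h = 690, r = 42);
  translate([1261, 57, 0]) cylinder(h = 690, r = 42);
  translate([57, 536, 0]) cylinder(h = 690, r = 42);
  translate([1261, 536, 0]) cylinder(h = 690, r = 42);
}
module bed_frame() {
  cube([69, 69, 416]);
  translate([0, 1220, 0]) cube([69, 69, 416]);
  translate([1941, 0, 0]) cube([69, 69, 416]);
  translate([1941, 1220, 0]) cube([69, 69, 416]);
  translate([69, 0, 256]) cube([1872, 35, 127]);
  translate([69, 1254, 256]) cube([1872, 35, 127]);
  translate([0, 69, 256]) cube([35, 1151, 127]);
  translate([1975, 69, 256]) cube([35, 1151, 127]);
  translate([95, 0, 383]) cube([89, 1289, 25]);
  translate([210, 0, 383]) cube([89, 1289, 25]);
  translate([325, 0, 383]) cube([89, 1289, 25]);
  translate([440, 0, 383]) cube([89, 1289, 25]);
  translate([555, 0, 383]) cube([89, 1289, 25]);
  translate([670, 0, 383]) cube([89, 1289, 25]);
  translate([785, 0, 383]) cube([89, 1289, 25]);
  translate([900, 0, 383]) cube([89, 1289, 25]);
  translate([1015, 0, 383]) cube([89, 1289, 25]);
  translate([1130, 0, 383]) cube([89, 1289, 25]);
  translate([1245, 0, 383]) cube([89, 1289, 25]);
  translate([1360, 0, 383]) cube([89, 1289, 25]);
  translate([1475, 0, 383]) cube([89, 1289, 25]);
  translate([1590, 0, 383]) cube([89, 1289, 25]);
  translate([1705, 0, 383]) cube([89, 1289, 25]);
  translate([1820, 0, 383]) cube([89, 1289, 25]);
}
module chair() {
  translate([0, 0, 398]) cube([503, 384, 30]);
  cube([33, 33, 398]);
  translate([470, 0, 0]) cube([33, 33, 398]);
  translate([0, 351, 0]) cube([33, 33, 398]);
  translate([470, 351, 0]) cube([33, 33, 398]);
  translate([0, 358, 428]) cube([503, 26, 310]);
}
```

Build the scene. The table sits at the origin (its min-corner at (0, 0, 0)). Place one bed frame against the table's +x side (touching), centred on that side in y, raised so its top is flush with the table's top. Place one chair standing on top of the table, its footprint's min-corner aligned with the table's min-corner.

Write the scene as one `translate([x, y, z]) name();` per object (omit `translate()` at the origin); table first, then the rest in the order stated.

table();
translate([1318, -348, 307]) bed_frame();
translate([0, 0, 723]) chair();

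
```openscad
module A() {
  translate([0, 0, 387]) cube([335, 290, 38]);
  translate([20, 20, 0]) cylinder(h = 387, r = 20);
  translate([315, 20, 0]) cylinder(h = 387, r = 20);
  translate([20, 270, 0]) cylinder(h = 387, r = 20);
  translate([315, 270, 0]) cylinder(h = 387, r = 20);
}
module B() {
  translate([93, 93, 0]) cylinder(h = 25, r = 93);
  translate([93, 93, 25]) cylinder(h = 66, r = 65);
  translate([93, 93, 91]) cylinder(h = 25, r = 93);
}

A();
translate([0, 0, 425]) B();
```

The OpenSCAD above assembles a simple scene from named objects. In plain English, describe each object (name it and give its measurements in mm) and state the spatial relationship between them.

A is a four-legged stool. The seat is 335×290 mm, 38 mm thick, top at z = 425 mm. It stands on four round legs, each 40 mm in diameter, from z = 0 to the seat underside, each leg's axis is inset half a diameter from the nearest pair of seat edges (so the leg's bounding box is flush with the corner).

B is a spool: two coaxial disc flanges of radius 93 mm and thickness 25 mm, joined by a core cylinder of radius 65 mm and height 66 mm. The lower flange rests on z = 0 and the three cylinders share a vertical axis.

The spool is on top of the stool.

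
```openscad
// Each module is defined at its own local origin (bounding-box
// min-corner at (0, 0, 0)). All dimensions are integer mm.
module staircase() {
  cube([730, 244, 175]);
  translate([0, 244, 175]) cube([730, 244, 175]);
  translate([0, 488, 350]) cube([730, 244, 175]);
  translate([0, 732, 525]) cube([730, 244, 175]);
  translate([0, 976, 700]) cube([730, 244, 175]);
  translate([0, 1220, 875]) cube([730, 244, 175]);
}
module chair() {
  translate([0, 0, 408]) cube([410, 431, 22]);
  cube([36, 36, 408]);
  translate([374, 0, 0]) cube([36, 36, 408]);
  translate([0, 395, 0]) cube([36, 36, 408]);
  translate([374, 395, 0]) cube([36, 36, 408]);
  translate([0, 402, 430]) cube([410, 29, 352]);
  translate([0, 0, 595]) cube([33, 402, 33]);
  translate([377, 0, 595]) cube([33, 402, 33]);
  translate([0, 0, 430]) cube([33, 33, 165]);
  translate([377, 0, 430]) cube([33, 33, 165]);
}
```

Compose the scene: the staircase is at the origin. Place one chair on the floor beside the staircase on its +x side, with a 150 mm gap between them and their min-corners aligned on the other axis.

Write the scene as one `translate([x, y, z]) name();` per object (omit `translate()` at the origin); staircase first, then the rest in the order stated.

staircase();
translate([880, 0, 0]) chair();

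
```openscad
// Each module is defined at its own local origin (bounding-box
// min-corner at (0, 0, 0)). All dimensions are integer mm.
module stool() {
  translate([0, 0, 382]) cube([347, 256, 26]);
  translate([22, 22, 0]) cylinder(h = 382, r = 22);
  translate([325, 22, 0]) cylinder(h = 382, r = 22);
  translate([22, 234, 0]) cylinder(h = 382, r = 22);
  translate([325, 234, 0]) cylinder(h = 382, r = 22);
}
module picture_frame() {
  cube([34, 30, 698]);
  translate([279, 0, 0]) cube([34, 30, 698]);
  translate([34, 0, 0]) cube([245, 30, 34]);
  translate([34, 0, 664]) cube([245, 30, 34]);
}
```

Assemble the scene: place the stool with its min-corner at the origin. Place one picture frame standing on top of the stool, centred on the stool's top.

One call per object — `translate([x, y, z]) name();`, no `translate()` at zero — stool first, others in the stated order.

stool();
translate([17, 113, 408]) picture_frame();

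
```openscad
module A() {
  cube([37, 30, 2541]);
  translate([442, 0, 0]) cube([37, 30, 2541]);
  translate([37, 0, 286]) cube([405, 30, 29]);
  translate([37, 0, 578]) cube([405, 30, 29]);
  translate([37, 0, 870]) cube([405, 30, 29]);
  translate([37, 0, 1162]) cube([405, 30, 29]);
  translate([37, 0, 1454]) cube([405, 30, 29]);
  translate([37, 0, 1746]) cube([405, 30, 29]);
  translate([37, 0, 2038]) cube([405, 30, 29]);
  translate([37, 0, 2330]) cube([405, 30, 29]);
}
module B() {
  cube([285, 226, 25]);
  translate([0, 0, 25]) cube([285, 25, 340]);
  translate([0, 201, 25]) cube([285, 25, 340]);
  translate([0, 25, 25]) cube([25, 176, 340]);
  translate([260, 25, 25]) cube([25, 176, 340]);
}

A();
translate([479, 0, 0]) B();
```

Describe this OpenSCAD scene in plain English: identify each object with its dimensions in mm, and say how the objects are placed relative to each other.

A is a wooden ladder with two side rails of 37×30 mm section and 2541 mm height, set 479 mm apart overall. Between them run 8 rectangular rungs (30 mm deep, 29 mm thick), front faces flush with the rails' −y face. The bottom of the first rung is 286 mm above the floor and each subsequent rung is 292 mm higher than the one below.

B is an open-topped rectangular box: outside dimensions 285×226×365 mm, with a uniform wall and base thickness of 25 mm. The base is a full 285×226 slab on the floor; four walls sit on top of the base. The front and back walls (the −y and +y sides) span the full width; the two side walls fit between them.

The open box is against the ladder's +x side, with their −y faces flush.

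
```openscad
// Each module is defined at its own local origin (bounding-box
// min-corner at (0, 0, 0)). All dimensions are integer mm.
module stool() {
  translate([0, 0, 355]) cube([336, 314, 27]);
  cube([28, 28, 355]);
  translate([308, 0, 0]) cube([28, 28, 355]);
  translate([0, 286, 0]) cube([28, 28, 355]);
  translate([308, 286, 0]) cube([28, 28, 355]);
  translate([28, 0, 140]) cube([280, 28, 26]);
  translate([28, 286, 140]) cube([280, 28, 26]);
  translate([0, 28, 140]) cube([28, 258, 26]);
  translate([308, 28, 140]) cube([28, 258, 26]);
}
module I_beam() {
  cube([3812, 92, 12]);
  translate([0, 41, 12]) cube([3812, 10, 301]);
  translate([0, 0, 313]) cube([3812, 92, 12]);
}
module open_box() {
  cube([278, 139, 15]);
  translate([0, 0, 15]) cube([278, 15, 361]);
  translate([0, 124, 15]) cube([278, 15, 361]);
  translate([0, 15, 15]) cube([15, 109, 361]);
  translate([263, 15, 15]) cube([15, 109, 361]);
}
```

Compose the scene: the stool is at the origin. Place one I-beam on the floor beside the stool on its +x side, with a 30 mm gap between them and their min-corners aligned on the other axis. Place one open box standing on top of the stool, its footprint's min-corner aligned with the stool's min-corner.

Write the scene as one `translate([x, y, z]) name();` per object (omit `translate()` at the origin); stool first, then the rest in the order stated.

stool();
translate([366, 0, 0]) I_beam();
translate([0, 0, 382]) open_box();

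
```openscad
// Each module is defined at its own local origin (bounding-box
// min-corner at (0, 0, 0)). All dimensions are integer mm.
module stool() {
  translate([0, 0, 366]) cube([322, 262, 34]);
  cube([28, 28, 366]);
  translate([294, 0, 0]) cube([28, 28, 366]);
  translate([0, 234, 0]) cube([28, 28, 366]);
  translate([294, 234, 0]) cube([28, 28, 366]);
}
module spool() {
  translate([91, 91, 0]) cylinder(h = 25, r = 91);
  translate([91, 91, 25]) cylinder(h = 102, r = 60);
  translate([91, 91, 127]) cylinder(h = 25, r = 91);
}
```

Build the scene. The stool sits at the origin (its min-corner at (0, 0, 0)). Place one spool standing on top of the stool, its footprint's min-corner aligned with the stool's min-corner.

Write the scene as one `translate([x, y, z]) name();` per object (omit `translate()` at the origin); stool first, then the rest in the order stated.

stool();
translate([0, 0, 400]) spool();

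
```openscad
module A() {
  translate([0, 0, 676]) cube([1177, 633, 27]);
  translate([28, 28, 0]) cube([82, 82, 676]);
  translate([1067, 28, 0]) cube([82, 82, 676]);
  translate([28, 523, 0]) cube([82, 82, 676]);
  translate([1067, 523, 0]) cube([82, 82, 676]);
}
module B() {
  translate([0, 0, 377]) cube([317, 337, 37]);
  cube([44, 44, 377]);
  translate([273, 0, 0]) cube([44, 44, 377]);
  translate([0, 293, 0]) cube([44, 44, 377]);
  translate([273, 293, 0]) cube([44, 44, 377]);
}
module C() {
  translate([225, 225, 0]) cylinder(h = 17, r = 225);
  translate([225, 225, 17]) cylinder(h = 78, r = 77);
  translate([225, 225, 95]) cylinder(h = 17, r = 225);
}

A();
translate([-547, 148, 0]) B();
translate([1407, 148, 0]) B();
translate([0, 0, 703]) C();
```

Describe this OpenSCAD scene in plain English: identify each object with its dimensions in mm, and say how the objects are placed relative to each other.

A is a table: top 1177 mm (x) × 633 mm (y), 27 mm thick, upper face at z = 703 mm, on four 82×82 mm square legs, each inset 28 mm from the nearest pair of top edges, running from z = 0 to the bottom of the top.

B is a four-legged stool. The seat is 317×337 mm, 37 mm thick, top at z = 414 mm. It stands on four square legs, each 44×44 mm in cross-section, from z = 0 to the seat underside, each flush with a corner of the seat.

C is a spool: two coaxial disc flanges of radius 225 mm and thickness 17 mm, joined by a core cylinder of radius 77 mm and height 78 mm. The lower flange rests on z = 0 and the three cylinders share a vertical axis.

Two stools sit around the table at the −x, +x sides. The spool is on top of the table.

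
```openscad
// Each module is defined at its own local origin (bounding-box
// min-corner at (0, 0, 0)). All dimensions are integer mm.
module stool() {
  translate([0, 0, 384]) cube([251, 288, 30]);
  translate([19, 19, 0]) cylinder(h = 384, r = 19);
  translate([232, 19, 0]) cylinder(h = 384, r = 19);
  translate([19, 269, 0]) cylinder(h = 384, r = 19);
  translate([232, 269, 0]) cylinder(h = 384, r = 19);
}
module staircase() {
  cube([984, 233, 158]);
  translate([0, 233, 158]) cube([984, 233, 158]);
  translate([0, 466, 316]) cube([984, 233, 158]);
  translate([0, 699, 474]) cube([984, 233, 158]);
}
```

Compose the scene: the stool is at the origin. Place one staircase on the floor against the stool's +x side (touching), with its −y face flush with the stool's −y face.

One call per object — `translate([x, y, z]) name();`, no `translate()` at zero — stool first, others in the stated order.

stool();
translate([251, 0, 0]) staircase();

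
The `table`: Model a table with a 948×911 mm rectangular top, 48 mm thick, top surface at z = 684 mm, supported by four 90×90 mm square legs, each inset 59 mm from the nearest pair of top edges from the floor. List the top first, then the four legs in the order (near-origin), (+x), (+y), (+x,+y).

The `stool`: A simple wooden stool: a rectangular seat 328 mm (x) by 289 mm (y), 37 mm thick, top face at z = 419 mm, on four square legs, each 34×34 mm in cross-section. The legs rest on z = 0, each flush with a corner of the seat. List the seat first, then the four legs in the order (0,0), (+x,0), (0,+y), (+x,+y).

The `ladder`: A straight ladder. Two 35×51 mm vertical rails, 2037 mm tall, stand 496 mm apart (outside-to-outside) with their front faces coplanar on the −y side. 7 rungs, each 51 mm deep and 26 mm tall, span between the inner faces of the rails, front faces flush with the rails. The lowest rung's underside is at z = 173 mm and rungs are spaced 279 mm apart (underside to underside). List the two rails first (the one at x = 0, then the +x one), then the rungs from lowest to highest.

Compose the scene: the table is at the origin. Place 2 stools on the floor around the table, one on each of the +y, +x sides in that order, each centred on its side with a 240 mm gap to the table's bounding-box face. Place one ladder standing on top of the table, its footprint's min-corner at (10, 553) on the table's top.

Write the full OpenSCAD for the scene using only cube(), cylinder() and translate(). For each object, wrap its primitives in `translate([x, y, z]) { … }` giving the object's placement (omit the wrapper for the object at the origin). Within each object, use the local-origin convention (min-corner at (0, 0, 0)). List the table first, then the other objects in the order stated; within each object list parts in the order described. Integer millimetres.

translate([0, 0, 636]) cube([948, 911, 48]);
translate([59, 59, 0]) cube([90, 90, 636]);
translate([799, 59, 0]) cube([90, 90, 636]);
translate([59, 762, 0]) cube([90, 90, 636]);
translate([799, 762, 0]) cube([90, 90, 636]);
translate([310, 1151, 0]) {
  translate([0, 0, 382]) cube([328, 289, 37]);
  cube([34, 34, 382]);
  translate([294, 0, 0]) cube([34, 34, 382]);
  translate([0, 255, 0]) cube([34, 34, 382]);
  translate([294, 255, 0]) cube([34, 34, 382]);
}
translate([1188, 311, 0]) {
  translate([0, 0, 382]) cube([328, 289, 37]);
  cube([34, 34, 382]);
  translate([294, 0, 0]) cube([34, 34, 382]);
  translate([0, 255, 0]) cube([34, 34, 382]);
  translate([294, 255, 0]) cube([34, 34, 382]);
}
translate([10, 553, 684]) {
  cube([35, 51, 2037]);
  translate([461, 0, 0]) cube([35, 51, 2037]);
  translate([35, 0, 173]) cube([426, 51, 26]);
  translate([35, 0, 452]) cube([426, 51, 26]);
  translate([35, 0, 731]) cube([426, 51, 26]);
  translate([35, 0, 1010]) cube([426, 51, 26]);
  translate([35, 0, 1289]) cube([426, 51, 26]);
  translate([35, 0, 1568]) cube([426, 51, 26]);
  translate([35, 0, 1847]) cube([426, 51, 26]);
}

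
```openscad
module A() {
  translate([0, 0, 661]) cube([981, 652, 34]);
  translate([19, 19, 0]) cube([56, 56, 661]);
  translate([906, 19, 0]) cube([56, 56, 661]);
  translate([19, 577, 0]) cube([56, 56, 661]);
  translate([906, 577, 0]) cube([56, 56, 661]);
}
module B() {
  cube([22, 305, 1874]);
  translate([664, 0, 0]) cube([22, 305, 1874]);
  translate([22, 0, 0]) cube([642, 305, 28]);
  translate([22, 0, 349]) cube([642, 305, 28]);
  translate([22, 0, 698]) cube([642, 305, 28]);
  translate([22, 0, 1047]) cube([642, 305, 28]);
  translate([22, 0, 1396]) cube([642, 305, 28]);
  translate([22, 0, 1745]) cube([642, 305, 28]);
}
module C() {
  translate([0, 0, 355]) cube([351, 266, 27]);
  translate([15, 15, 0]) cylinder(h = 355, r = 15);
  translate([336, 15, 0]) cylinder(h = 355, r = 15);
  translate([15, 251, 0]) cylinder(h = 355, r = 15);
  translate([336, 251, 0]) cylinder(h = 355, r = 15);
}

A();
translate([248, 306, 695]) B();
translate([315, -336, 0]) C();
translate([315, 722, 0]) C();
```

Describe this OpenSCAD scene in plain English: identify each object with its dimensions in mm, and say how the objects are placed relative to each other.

A is a table: top 981 mm (x) × 652 mm (y), 34 mm thick, upper face at z = 695 mm, on four 56×56 mm square legs, each inset 19 mm from the nearest pair of top edges, running from z = 0 to the bottom of the top.

B is a bookshelf 686 mm wide overall, 305 mm deep and 1874 mm tall. The two sides are 22 mm thick vertical panels. 6 horizontal shelves of 28 mm thickness span between the inner faces of the sides; the lowest shelf sits on the floor and shelves are stacked with a clear vertical gap of 321 mm between each pair.

C is a simple wooden stool: a rectangular seat 351 mm (x) by 266 mm (y), 27 mm thick, top face at z = 382 mm, on four round legs, each 30 mm in diameter. The legs rest on z = 0, each leg's axis is inset half a diameter from the nearest pair of seat edges (so the leg's bounding box is flush with the corner).

The bookshelf is on top of the table. Two stools sit around the table at the −y, +y sides.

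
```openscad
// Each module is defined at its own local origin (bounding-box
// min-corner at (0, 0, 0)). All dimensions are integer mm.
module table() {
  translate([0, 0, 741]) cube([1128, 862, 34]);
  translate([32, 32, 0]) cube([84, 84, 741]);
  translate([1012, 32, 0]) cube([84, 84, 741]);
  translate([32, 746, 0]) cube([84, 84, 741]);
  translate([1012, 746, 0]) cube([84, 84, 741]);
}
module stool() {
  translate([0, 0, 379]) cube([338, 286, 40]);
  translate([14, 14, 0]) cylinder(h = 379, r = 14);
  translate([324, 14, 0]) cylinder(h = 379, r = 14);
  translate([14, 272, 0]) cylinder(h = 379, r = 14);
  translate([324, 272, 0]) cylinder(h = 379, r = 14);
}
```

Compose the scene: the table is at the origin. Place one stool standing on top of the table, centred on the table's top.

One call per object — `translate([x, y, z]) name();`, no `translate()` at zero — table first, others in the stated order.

table();
translate([395, 288, 775]) stool();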